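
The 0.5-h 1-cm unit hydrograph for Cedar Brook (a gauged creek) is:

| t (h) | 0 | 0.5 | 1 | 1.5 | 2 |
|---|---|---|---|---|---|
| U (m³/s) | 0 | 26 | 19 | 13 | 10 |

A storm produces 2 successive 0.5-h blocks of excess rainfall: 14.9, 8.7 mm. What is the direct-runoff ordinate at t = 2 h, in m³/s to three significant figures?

By discrete convolution, Q_j = Σ (P_i / 10 mm) · U_{j−i}.
At t = 2 h (j=4): Q = (14.9/10)·10 + (8.7/10)·13 = 26.2 m³/s.

Q ≈ 26.2 m³/s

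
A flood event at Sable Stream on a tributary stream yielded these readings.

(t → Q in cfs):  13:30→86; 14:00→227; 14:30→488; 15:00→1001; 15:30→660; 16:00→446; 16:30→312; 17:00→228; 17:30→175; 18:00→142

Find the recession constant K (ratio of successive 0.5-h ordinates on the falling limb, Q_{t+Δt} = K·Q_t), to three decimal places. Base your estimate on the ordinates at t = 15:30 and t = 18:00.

Using the recession-limb readings at t = 15:30 and t = 18:00: Q falls from 660 to 142 cfs over 5 intervals.
K = (Q₂/Q₁)^(1/5) = (142/660)^(1/5) = 0.735.

K ≈ 0.735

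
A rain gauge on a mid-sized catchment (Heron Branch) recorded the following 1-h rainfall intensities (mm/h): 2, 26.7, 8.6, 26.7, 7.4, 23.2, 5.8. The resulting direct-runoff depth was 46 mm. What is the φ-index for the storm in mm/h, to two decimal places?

φ ≈ 10.20 mm/h

Only the 3 blocks with intensity above φ contribute runoff: 26.7, 26.7, 23.2 mm/h.
Σ(I−φ)·Δt = d  ⇒  (26.7+26.7+23.2 − 3φ)·1 = 46
φ = (76.60 − 46/1) / 3 = 10.20 mm/h.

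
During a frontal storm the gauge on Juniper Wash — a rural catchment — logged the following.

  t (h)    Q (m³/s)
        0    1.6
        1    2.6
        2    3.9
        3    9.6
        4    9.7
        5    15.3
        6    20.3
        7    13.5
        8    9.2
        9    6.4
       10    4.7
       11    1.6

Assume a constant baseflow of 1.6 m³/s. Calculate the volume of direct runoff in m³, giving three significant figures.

Direct-runoff ordinates (Q − Q_b): 0.0, 1.0, 2.3, 8.0, 8.1, 13.7, 18.7, 11.9, 7.6, 4.8, 3.1, 0.0 m³/s.
ΣQ_DR = 79.20 m³/s.
With Δt = 1 h = 3600 s, V = ΣQ_DR · Δt = 79.20 × 3600 = 2.85 × 10^5 m³.

V ≈ 2.85 × 10^5 m³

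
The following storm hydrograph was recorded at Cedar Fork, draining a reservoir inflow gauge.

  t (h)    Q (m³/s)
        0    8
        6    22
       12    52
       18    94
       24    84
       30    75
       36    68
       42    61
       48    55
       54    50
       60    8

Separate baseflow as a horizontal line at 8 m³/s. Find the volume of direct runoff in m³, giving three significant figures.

V ≈ 1.06 × 10^7 m³

Direct-runoff ordinates (Q − Q_b): 0.0, 14.0, 44.0, 86.0, 76.0, 67.0, 60.0, 53.0, 47.0, 42.0, 0.0 m³/s.
ΣQ_DR = 489.0 m³/s.
With Δt = 6 h = 21600 s, V = ΣQ_DR · Δt = 489.0 × 21600 = 1.06 × 10^7 m³.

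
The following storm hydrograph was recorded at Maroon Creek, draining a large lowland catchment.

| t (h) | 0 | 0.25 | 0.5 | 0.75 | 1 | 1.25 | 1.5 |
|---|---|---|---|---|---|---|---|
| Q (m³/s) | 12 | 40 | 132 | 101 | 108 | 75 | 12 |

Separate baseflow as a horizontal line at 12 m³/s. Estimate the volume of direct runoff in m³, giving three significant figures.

V ≈ 3.56 × 10^5 m³

Direct-runoff ordinates (Q − Q_b): 0.0, 28.0, 120.0, 89.0, 96.0, 63.0, 0.0 m³/s.
ΣQ_DR = 396.0 m³/s.
With Δt = 0.25 h = 900 s, V = ΣQ_DR · Δt = 396.0 × 900 = 3.56 × 10^5 m³.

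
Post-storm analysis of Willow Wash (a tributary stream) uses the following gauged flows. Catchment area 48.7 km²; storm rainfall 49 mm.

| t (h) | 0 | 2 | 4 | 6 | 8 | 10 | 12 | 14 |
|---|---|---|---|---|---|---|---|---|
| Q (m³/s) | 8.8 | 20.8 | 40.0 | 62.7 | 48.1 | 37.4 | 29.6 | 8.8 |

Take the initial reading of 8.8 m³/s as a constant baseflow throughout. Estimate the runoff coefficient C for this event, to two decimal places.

C ≈ 0.56

ΣQ_DR = 185.8 m³/s; V = ΣQ_DR·Δt = 1.338 × 10^6 m³.
Runoff depth d = V / A = 27.47 mm.
C = d / P = 27.47 / 49 = 0.56.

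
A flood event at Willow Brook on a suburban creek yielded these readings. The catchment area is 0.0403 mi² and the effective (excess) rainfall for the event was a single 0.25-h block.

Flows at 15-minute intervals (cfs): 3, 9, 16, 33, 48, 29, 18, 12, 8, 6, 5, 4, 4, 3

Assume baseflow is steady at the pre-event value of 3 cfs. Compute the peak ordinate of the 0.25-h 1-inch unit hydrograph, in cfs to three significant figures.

Direct runoff: 0.0, 6.0, 13.0, 30.0, 45.0, 26.0, 15.0, 9.0, 5.0, 3.0, 2.0, 1.0, 1.0, 0.0 cfs; ΣQ_DR = 156.0 cfs, peak = 45.0 cfs.
Runoff depth d = ΣQ_DR·Δt / A = 156.0 × 900 / (0.0403 mi²) = 1.500 in.
The 1-inch UH is the DRH scaled by (1 in)/d, so U_p = 45.0 × 1/1.500 = 30.0 cfs.

U_p ≈ 30.0 cfs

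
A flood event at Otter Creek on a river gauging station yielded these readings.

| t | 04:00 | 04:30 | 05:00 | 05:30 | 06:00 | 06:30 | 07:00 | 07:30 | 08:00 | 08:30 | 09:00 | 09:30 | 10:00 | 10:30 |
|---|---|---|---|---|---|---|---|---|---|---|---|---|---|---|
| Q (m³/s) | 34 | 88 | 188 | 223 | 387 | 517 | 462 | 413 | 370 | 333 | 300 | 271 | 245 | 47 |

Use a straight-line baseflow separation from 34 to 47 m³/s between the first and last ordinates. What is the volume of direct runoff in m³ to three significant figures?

Direct-runoff ordinates (Q − Q_b): 0.00, 53.00, 152.00, 186.00, 349.00, 478.00, 422.00, 372.00, 328.00, 290.00, 256.00, 226.00, 199.00, 0.00 m³/s.
ΣQ_DR = 3311 m³/s.
With Δt = 0.5 h = 1800 s, V = ΣQ_DR · Δt = 3311 × 1800 = 5.96 × 10^6 m³.

V ≈ 5.96 × 10^6 m³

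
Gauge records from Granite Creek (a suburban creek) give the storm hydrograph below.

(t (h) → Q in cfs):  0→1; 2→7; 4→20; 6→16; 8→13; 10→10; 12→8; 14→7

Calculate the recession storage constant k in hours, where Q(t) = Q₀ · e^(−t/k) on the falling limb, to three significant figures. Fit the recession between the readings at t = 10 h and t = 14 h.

k ≈ 11.2 h

On the falling limb, Q drops from 10 to 7 cfs between t = 10 h and t = 14 h (Δt = 4 h).
k = −Δt / ln(Q₂/Q₁) = −4 / ln(7/10) = 11.2 h.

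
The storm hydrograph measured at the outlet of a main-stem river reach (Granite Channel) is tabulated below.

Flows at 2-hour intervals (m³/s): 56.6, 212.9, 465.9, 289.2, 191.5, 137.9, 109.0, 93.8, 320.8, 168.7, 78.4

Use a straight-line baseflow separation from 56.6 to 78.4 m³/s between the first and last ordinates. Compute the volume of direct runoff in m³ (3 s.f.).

V ≈ 9.95 × 10^6 m³

Direct-runoff ordinates (Q − Q_b): 0.00, 154.12, 404.94, 226.06, 126.18, 70.40, 39.32, 21.94, 246.76, 92.48, 0.00 m³/s.
ΣQ_DR = 1382 m³/s.
With Δt = 2 h = 7200 s, V = ΣQ_DR · Δt = 1382 × 7200 = 9.95 × 10^6 m³.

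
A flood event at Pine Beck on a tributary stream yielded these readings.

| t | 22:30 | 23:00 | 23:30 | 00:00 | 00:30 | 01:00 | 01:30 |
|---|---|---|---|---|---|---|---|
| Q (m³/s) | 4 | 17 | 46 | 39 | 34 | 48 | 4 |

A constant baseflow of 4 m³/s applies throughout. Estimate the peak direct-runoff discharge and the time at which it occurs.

Q_p = 44.0 m³/s at t = 01:00

Subtracting baseflow gives direct-runoff ordinates: 0.0, 13.0, 42.0, 35.0, 30.0, 44.0, 0.0 m³/s.
The maximum is 44.0 m³/s, occurring at the reading for t = 01:00.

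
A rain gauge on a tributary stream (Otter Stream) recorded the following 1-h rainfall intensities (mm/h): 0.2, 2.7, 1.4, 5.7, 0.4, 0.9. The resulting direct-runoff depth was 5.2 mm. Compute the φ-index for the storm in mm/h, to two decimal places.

φ ≈ 1.60 mm/h

Only the 2 blocks with intensity above φ contribute runoff: 2.7, 5.7 mm/h.
Σ(I−φ)·Δt = d  ⇒  (2.7+5.7 − 2φ)·1 = 5.2
φ = (8.400 − 5.2/1) / 2 = 1.60 mm/h.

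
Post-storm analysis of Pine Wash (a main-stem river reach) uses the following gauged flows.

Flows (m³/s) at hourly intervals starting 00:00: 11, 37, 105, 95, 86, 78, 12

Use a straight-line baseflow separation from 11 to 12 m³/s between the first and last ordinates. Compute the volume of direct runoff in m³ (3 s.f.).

V ≈ 1.24 × 10^6 m³

Direct-runoff ordinates (Q − Q_b): 0.00, 25.83, 93.67, 83.50, 74.33, 66.17, 0.00 m³/s.
ΣQ_DR = 343.5 m³/s.
With Δt = 1 h = 3600 s, V = ΣQ_DR · Δt = 343.5 × 3600 = 1.24 × 10^6 m³.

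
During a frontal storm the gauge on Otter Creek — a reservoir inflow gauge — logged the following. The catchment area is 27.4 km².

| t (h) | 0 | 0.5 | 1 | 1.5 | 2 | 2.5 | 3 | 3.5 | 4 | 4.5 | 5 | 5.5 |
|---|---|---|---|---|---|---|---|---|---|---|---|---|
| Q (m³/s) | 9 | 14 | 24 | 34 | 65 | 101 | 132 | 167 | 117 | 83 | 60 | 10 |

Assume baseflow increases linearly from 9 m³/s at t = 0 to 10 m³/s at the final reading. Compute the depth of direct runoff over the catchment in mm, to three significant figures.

Direct runoff: 0.00, 4.91, 14.82, 24.73, 55.64, 91.55, 122.45, 157.36, 107.27, 73.18, 50.09, 0.00 m³/s; ΣQ_DR = 702.0 m³/s.
V = ΣQ_DR · Δt = 702.0 × 1800 s = 1.264 × 10^6 m³.
Over A = 27.4 km², depth = V / A = 46.1 mm.

d ≈ 46.1 mm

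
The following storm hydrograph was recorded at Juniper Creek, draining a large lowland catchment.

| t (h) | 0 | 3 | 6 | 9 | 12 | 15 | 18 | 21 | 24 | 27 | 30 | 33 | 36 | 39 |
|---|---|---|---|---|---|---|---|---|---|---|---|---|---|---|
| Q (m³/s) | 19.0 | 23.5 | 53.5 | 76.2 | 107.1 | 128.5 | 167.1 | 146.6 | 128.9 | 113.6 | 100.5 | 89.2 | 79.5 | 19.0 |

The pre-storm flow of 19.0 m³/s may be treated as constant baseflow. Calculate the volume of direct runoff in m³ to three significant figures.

V ≈ 1.07 × 10^7 m³

Direct-runoff ordinates (Q − Q_b): 0.0, 4.5, 34.5, 57.2, 88.1, 109.5, 148.1, 127.6, 109.9, 94.6, 81.5, 70.2, 60.5, 0.0 m³/s.
ΣQ_DR = 986.2 m³/s.
With Δt = 3 h = 10800 s, V = ΣQ_DR · Δt = 986.2 × 10800 = 1.07 × 10^7 m³.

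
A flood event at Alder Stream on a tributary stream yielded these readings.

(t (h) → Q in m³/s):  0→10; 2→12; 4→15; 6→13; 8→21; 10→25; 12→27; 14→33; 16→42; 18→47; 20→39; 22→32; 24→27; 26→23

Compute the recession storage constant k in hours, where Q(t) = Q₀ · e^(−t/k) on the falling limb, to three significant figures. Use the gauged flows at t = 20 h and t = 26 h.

On the falling limb, Q drops from 39 to 23 m³/s between t = 20 h and t = 26 h (Δt = 6 h).
k = −Δt / ln(Q₂/Q₁) = −6 / ln(23/39) = 11.4 h.

k ≈ 11.4 h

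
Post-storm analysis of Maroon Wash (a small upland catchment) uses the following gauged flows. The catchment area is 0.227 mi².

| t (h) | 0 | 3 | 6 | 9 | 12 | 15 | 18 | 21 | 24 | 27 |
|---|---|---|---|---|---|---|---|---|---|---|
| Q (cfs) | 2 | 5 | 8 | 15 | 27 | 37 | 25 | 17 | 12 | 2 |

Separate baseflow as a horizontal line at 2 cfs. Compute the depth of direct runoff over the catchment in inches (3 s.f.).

d ≈ 2.66 in

Direct runoff: 0.0, 3.0, 6.0, 13.0, 25.0, 35.0, 23.0, 15.0, 10.0, 0.0 cfs; ΣQ_DR = 130.0 cfs.
V = ΣQ_DR · Δt = 130.0 × 10800 s = 1.404 × 10^6 ft³.
Over A = 0.227 mi², depth = V / A = 2.66 in.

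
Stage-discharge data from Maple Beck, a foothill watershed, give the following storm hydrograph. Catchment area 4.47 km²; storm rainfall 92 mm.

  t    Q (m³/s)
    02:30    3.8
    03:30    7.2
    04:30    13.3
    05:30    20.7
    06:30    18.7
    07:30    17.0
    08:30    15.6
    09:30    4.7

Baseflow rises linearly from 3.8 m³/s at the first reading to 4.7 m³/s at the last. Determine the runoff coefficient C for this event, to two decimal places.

C ≈ 0.59

ΣQ_DR = 67.00 m³/s; V = ΣQ_DR·Δt = 2.412 × 10^5 m³.
Runoff depth d = V / A = 53.96 mm.
C = d / P = 53.96 / 92 = 0.59.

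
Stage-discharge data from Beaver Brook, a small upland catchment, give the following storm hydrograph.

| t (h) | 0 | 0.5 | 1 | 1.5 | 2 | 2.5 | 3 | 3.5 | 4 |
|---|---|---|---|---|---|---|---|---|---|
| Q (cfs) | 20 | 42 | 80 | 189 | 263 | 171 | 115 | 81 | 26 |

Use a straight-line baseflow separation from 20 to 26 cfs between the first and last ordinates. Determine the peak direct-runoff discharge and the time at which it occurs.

Q_p = 240.00 cfs at t = 2 h

Subtracting baseflow gives direct-runoff ordinates: 0.00, 21.25, 58.50, 166.75, 240.00, 147.25, 90.50, 55.75, 0.00 cfs.
The maximum is 240.00 cfs, occurring at the reading for t = 2 h.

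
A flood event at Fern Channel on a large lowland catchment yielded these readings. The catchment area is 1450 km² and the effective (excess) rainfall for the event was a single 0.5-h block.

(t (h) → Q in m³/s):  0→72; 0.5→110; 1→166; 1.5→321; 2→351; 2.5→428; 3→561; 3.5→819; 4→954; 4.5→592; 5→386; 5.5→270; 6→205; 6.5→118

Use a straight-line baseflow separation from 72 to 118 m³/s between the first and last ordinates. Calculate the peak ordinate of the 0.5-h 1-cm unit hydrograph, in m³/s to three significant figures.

Direct runoff: 0.00, 34.46, 86.92, 238.38, 264.85, 338.31, 467.77, 722.23, 853.69, 488.15, 278.62, 159.08, 90.54, 0.00 m³/s; ΣQ_DR = 4023 m³/s, peak = 853.69 m³/s.
Runoff depth d = ΣQ_DR·Δt / A = 4023 × 1800 / (1450 km²) = 4.994 mm.
The 1-cm UH is the DRH scaled by (10 mm)/d, so U_p = 853.69 × 10/4.994 = 1710 m³/s.

U_p ≈ 1710 m³/s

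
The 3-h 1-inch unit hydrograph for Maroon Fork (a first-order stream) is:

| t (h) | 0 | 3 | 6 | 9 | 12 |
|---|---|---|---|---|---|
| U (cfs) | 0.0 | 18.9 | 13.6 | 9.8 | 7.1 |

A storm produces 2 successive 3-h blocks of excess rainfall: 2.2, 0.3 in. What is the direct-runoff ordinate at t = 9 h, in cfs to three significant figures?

Q ≈ 25.6 cfs

By discrete convolution, Q_j = Σ (P_i / 1 in) · U_{j−i}.
At t = 9 h (j=3): Q = (2.2/1)·9.8 + (0.3/1)·13.6 = 25.6 cfs.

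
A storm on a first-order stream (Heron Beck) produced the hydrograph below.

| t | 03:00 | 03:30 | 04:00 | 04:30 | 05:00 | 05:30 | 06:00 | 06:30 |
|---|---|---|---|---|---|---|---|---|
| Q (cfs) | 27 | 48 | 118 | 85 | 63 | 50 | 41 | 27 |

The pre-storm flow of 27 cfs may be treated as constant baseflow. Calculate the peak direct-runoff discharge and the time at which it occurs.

Subtracting baseflow gives direct-runoff ordinates: 0.0, 21.0, 91.0, 58.0, 36.0, 23.0, 14.0, 0.0 cfs.
The maximum is 91.0 cfs, occurring at the reading for t = 04:00.

Q_p = 91.0 cfs at t = 04:00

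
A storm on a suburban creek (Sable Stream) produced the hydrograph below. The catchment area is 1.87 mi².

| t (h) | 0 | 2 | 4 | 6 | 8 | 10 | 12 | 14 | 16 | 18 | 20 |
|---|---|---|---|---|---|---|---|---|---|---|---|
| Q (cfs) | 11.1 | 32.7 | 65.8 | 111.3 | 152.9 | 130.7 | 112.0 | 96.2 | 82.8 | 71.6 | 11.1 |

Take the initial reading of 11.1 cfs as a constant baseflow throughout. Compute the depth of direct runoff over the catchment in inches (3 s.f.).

Direct runoff: 0.0, 21.6, 54.7, 100.2, 141.8, 119.6, 100.9, 85.1, 71.7, 60.5, 0.0 cfs; ΣQ_DR = 756.1 cfs.
V = ΣQ_DR · Δt = 756.1 × 7200 s = 5.444 × 10^6 ft³.
Over A = 1.87 mi², depth = V / A = 1.25 in.

d ≈ 1.25 in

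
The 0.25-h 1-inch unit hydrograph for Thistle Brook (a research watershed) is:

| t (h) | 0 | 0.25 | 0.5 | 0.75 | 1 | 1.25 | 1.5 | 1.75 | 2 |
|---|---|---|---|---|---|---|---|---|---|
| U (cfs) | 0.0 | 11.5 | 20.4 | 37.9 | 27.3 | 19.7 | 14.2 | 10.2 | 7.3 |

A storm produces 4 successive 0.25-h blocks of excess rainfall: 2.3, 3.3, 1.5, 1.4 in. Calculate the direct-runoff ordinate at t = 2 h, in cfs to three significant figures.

By discrete convolution, Q_j = Σ (P_i / 1 in) · U_{j−i}.
At t = 2 h (j=8): Q = (2.3/1)·7.3 + (3.3/1)·10.2 + (1.5/1)·14.2 + (1.4/1)·19.7 = 99.3 cfs.

Q ≈ 99.3 cfs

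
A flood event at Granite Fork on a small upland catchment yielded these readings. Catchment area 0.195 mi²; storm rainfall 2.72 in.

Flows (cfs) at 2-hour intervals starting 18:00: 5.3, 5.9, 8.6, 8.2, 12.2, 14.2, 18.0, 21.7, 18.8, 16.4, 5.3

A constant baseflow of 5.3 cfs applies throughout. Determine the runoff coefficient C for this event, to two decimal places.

ΣQ_DR = 76.30 cfs; V = ΣQ_DR·Δt = 5.494 × 10^5 ft³.
Runoff depth d = V / A = 1.213 in.
C = d / P = 1.213 / 2.72 = 0.45.

C ≈ 0.45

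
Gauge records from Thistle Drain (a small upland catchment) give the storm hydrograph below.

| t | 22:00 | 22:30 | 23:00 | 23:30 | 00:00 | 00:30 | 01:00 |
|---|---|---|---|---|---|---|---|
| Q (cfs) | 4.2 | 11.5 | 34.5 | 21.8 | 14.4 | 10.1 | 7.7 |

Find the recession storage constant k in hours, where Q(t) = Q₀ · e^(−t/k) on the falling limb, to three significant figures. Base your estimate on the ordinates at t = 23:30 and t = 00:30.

On the falling limb, Q drops from 21.8 to 10.1 cfs between t = 23:30 and t = 00:30 (Δt = 1 h).
k = −Δt / ln(Q₂/Q₁) = −1 / ln(10.1/21.8) = 1.30 h.

k ≈ 1.30 h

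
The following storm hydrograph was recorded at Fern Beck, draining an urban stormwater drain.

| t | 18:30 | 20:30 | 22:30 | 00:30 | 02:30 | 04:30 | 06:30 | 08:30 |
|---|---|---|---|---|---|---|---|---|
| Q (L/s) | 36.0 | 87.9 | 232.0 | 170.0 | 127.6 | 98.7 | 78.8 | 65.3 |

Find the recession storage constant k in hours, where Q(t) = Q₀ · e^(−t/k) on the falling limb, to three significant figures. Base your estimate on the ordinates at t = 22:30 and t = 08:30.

k ≈ 7.89 h

On the falling limb, Q drops from 232.0 to 65.3 L/s between t = 22:30 and t = 08:30 (Δt = 10 h).
k = −Δt / ln(Q₂/Q₁) = −10 / ln(65.3/232.0) = 7.89 h.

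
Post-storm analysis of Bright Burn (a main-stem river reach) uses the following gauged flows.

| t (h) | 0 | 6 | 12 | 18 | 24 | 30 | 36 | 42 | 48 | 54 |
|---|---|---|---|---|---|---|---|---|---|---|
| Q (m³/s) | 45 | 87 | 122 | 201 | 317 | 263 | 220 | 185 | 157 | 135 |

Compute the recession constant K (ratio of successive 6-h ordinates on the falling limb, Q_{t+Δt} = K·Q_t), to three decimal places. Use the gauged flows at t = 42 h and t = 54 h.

Using the recession-limb readings at t = 42 h and t = 54 h: Q falls from 185 to 135 m³/s over 2 intervals.
K = (Q₂/Q₁)^(1/2) = (135/185)^(1/2) = 0.854.

K ≈ 0.854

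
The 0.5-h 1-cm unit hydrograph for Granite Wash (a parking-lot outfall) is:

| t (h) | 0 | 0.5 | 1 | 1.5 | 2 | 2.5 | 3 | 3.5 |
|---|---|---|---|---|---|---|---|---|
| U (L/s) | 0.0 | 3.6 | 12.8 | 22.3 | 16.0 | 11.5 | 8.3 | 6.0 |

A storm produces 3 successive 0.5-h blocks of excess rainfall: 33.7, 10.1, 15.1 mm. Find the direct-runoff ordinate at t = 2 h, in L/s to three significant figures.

By discrete convolution, Q_j = Σ (P_i / 10 mm) · U_{j−i}.
At t = 2 h (j=4): Q = (33.7/10)·16.0 + (10.1/10)·22.3 + (15.1/10)·12.8 = 95.8 L/s.

Q ≈ 95.8 L/s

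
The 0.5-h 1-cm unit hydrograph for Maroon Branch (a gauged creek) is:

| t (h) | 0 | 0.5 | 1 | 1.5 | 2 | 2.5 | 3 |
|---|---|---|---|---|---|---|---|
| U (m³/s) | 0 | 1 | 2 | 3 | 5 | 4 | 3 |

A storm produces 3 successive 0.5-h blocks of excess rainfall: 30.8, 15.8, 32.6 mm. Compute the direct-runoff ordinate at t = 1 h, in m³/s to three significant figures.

By discrete convolution, Q_j = Σ (P_i / 10 mm) · U_{j−i}.
At t = 1 h (j=2): Q = (30.8/10)·2 + (15.8/10)·1 + (32.6/10)·0 = 7.74 m³/s.

Q ≈ 7.74 m³/s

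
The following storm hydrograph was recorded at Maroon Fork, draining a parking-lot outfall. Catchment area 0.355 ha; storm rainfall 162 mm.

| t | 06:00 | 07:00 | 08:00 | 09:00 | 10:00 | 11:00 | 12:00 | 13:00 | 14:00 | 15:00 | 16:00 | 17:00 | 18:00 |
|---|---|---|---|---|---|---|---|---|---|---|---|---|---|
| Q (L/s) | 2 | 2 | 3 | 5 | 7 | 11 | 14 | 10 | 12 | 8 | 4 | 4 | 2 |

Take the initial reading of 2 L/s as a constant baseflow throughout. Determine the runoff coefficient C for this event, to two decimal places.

C ≈ 0.36

ΣQ_DR = 58.00 L/s; V = ΣQ_DR·Δt = 2.088 × 10^5 L.
Runoff depth d = V / A = 58.82 mm.
C = d / P = 58.82 / 162 = 0.36.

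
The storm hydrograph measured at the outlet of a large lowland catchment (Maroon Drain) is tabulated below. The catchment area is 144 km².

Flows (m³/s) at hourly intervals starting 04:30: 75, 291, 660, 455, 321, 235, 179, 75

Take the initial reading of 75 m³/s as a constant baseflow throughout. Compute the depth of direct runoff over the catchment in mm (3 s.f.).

Direct runoff: 0.0, 216.0, 585.0, 380.0, 246.0, 160.0, 104.0, 0.0 m³/s; ΣQ_DR = 1691 m³/s.
V = ΣQ_DR · Δt = 1691 × 3600 s = 6.088 × 10^6 m³.
Over A = 144 km², depth = V / A = 42.3 mm.

d ≈ 42.3 mm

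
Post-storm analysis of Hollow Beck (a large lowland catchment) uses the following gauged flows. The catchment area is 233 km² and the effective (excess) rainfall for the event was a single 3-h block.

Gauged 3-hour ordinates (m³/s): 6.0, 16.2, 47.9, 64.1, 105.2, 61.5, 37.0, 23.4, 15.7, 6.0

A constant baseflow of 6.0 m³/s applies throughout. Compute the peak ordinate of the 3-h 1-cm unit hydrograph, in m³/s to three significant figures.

Direct runoff: 0.0, 10.2, 41.9, 58.1, 99.2, 55.5, 31.0, 17.4, 9.7, 0.0 m³/s; ΣQ_DR = 323.0 m³/s, peak = 99.2 m³/s.
Runoff depth d = ΣQ_DR·Δt / A = 323.0 × 10800 / (233 km²) = 14.97 mm.
The 1-cm UH is the DRH scaled by (10 mm)/d, so U_p = 99.2 × 10/14.97 = 66.3 m³/s.

U_p ≈ 66.3 m³/s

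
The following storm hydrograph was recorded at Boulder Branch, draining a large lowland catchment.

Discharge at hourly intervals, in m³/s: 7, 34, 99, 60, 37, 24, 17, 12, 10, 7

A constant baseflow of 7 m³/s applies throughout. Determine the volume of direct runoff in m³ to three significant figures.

V ≈ 8.53 × 10^5 m³

Direct-runoff ordinates (Q − Q_b): 0.0, 27.0, 92.0, 53.0, 30.0, 17.0, 10.0, 5.0, 3.0, 0.0 m³/s.
ΣQ_DR = 237.0 m³/s.
With Δt = 1 h = 3600 s, V = ΣQ_DR · Δt = 237.0 × 3600 = 8.53 × 10^5 m³.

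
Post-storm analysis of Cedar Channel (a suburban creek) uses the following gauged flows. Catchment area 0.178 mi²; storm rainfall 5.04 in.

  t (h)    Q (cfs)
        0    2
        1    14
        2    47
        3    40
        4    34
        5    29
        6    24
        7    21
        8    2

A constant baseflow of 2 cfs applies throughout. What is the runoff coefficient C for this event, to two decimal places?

ΣQ_DR = 195.0 cfs; V = ΣQ_DR·Δt = 7.020 × 10^5 ft³.
Runoff depth d = V / A = 1.698 in.
C = d / P = 1.698 / 5.04 = 0.34.

C ≈ 0.34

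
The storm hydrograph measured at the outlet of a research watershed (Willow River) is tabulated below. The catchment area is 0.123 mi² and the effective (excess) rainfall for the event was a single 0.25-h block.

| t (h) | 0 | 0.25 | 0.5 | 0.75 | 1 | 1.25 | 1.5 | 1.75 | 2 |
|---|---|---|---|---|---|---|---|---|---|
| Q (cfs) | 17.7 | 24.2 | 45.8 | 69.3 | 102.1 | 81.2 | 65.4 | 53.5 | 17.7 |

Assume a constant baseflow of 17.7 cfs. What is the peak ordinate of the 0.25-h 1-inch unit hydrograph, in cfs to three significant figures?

U_p ≈ 84.4 cfs

Direct runoff: 0.0, 6.5, 28.1, 51.6, 84.4, 63.5, 47.7, 35.8, 0.0 cfs; ΣQ_DR = 317.6 cfs, peak = 84.4 cfs.
Runoff depth d = ΣQ_DR·Δt / A = 317.6 × 900 / (0.123 mi²) = 1.000 in.
The 1-inch UH is the DRH scaled by (1 in)/d, so U_p = 84.4 × 1/1.000 = 84.4 cfs.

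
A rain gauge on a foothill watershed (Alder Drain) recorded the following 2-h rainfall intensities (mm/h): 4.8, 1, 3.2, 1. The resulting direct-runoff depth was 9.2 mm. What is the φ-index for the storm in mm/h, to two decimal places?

Only the 2 blocks with intensity above φ contribute runoff: 4.8, 3.2 mm/h.
Σ(I−φ)·Δt = d  ⇒  (4.8+3.2 − 2φ)·2 = 9.2
φ = (8.000 − 9.2/2) / 2 = 1.70 mm/h.

φ ≈ 1.70 mm/h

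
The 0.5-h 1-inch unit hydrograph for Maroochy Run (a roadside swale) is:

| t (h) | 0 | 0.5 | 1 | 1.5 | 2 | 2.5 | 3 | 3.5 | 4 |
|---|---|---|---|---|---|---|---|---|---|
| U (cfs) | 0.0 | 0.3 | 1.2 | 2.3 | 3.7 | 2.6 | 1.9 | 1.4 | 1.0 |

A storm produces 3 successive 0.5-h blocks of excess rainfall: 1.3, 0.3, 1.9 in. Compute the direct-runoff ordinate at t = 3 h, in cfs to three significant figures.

Q ≈ 10.3 cfs

By discrete convolution, Q_j = Σ (P_i / 1 in) · U_{j−i}.
At t = 3 h (j=6): Q = (1.3/1)·1.9 + (0.3/1)·2.6 + (1.9/1)·3.7 = 10.3 cfs.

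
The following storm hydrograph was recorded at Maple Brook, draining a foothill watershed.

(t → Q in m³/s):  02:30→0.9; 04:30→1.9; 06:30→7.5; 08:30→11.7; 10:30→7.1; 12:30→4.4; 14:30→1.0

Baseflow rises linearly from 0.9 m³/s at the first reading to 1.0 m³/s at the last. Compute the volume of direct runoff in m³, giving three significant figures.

V ≈ 2.01 × 10^5 m³

Direct-runoff ordinates (Q − Q_b): 0.00, 0.98, 6.57, 10.75, 6.13, 3.42, 0.00 m³/s.
ΣQ_DR = 27.85 m³/s.
With Δt = 2 h = 7200 s, V = ΣQ_DR · Δt = 27.85 × 7200 = 2.01 × 10^5 m³.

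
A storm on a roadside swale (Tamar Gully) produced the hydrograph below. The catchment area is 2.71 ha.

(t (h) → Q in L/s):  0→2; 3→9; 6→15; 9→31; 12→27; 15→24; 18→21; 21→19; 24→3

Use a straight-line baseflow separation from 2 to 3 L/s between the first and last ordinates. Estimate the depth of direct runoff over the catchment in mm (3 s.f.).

Direct runoff: 0.00, 6.88, 12.75, 28.62, 24.50, 21.38, 18.25, 16.12, 0.00 L/s; ΣQ_DR = 128.5 L/s.
V = ΣQ_DR · Δt = 128.5 × 10800 s = 1.388 × 10^6 L.
Over A = 2.71 ha, depth = V / A = 51.2 mm.

d ≈ 51.2 mm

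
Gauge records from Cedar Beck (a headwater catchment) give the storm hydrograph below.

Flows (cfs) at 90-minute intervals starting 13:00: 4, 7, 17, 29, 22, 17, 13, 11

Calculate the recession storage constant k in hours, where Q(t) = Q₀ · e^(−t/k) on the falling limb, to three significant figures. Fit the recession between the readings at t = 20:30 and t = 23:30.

k ≈ 6.89 h

On the falling limb, Q drops from 17 to 11 cfs between t = 20:30 and t = 23:30 (Δt = 3 h).
k = −Δt / ln(Q₂/Q₁) = −3 / ln(11/17) = 6.89 h.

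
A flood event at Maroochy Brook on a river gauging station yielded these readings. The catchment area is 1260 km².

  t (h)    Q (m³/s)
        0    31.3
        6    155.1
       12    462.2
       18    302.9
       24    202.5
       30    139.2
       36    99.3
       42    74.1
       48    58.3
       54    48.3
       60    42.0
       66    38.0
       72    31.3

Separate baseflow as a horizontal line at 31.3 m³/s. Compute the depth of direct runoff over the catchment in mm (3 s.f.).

d ≈ 21.9 mm

Direct runoff: 0.0, 123.8, 430.9, 271.6, 171.2, 107.9, 68.0, 42.8, 27.0, 17.0, 10.7, 6.7, 0.0 m³/s; ΣQ_DR = 1278 m³/s.
V = ΣQ_DR · Δt = 1278 × 21600 s = 2.760 × 10^7 m³.
Over A = 1260 km², depth = V / A = 21.9 mm.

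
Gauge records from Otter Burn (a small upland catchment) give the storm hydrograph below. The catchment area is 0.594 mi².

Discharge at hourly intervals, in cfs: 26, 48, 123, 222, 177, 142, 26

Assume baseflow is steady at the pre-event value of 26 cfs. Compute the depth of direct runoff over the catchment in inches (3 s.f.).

Direct runoff: 0.0, 22.0, 97.0, 196.0, 151.0, 116.0, 0.0 cfs; ΣQ_DR = 582.0 cfs.
V = ΣQ_DR · Δt = 582.0 × 3600 s = 2.095 × 10^6 ft³.
Over A = 0.594 mi², depth = V / A = 1.52 in.

d ≈ 1.52 in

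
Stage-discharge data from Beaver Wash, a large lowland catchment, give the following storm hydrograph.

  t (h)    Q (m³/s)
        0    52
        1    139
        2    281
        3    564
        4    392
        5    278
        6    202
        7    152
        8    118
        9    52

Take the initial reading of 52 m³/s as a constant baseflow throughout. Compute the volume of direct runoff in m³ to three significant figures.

V ≈ 6.16 × 10^6 m³

Direct-runoff ordinates (Q − Q_b): 0.0, 87.0, 229.0, 512.0, 340.0, 226.0, 150.0, 100.0, 66.0, 0.0 m³/s.
ΣQ_DR = 1710 m³/s.
With Δt = 1 h = 3600 s, V = ΣQ_DR · Δt = 1710 × 3600 = 6.16 × 10^6 m³.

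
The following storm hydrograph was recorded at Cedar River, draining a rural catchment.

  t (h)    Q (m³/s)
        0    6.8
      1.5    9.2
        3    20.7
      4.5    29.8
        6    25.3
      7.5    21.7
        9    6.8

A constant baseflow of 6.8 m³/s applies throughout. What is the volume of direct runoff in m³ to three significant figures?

Direct-runoff ordinates (Q − Q_b): 0.0, 2.4, 13.9, 23.0, 18.5, 14.9, 0.0 m³/s.
ΣQ_DR = 72.70 m³/s.
With Δt = 1.5 h = 5400 s, V = ΣQ_DR · Δt = 72.70 × 5400 = 3.93 × 10^5 m³.

V ≈ 3.93 × 10^5 m³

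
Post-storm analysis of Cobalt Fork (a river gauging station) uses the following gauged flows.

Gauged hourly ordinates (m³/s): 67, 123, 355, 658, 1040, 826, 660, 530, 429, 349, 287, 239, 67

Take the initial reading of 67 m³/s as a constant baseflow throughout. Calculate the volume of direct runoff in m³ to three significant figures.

Direct-runoff ordinates (Q − Q_b): 0.0, 56.0, 288.0, 591.0, 973.0, 759.0, 593.0, 463.0, 362.0, 282.0, 220.0, 172.0, 0.0 m³/s.
ΣQ_DR = 4759 m³/s.
With Δt = 1 h = 3600 s, V = ΣQ_DR · Δt = 4759 × 3600 = 1.71 × 10^7 m³.

V ≈ 1.71 × 10^7 m³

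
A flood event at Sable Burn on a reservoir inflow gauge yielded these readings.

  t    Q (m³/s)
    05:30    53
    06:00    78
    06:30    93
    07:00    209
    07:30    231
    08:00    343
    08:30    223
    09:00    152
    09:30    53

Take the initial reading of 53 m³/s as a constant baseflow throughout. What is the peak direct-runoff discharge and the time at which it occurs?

Subtracting baseflow gives direct-runoff ordinates: 0.0, 25.0, 40.0, 156.0, 178.0, 290.0, 170.0, 99.0, 0.0 m³/s.
The maximum is 290.0 m³/s, occurring at the reading for t = 08:00.

Q_p = 290.0 m³/s at t = 08:00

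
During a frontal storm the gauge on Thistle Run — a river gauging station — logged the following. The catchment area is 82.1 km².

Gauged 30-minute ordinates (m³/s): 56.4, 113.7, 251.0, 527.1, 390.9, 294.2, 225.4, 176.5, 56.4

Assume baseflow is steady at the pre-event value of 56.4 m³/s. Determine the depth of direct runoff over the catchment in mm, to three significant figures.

d ≈ 34.7 mm

Direct runoff: 0.0, 57.3, 194.6, 470.7, 334.5, 237.8, 169.0, 120.1, 0.0 m³/s; ΣQ_DR = 1584 m³/s.
V = ΣQ_DR · Δt = 1584 × 1800 s = 2.851 × 10^6 m³.
Over A = 82.1 km², depth = V / A = 34.7 mm.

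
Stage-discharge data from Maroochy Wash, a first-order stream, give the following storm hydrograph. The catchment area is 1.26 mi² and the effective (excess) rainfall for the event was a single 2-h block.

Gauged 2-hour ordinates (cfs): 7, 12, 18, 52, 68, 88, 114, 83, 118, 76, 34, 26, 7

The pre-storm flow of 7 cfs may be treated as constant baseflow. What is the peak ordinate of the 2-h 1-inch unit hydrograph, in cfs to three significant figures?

U_p ≈ 73.7 cfs

Direct runoff: 0.0, 5.0, 11.0, 45.0, 61.0, 81.0, 107.0, 76.0, 111.0, 69.0, 27.0, 19.0, 0.0 cfs; ΣQ_DR = 612.0 cfs, peak = 111.0 cfs.
Runoff depth d = ΣQ_DR·Δt / A = 612.0 × 7200 / (1.26 mi²) = 1.505 in.
The 1-inch UH is the DRH scaled by (1 in)/d, so U_p = 111.0 × 1/1.505 = 73.7 cfs.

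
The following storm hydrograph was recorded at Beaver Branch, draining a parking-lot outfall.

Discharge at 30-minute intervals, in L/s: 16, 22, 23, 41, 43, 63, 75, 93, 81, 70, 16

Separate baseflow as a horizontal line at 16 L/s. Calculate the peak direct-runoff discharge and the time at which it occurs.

Q_p = 77.0 L/s at t = 3.5 h

Subtracting baseflow gives direct-runoff ordinates: 0.0, 6.0, 7.0, 25.0, 27.0, 47.0, 59.0, 77.0, 65.0, 54.0, 0.0 L/s.
The maximum is 77.0 L/s, occurring at the reading for t = 3.5 h.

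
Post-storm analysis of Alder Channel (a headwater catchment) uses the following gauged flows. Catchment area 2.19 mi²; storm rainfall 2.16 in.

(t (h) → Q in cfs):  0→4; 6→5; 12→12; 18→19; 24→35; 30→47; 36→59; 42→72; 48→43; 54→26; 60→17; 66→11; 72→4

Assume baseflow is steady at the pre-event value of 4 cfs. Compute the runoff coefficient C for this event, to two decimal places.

ΣQ_DR = 302.0 cfs; V = ΣQ_DR·Δt = 6.523 × 10^6 ft³.
Runoff depth d = V / A = 1.282 in.
C = d / P = 1.282 / 2.16 = 0.59.

C ≈ 0.59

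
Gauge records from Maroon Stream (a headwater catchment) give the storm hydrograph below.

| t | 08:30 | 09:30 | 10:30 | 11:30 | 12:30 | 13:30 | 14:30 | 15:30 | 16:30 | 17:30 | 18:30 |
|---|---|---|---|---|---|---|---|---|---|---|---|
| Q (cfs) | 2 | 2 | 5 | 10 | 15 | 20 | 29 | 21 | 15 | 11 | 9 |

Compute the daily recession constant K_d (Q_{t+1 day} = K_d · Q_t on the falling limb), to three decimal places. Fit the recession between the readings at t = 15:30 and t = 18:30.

Between t = 15:30 and t = 18:30 the flow falls from 21 to 9 cfs over 3×1 h = 3 h.
Per-interval ratio K = (9/21)^(1/3) = 0.7539; K_d = K^(24/1) = 0.001.

K_d ≈ 0.001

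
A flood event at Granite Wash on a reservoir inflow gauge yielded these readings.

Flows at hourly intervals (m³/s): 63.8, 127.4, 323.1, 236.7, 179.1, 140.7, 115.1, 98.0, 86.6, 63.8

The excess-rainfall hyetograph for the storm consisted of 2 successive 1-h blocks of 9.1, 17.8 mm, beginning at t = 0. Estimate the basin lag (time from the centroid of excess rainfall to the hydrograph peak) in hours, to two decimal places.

t_L ≈ 0.84 h

Centroid of excess rainfall: t_c = Σ P_i·t̄_i / ΣP_i = 1.1617 h (block centres at 0.5, 1.5 h).
Hydrograph peak occurs at t = 2 h, so basin lag t_L = 2 − 1.1617 = 0.84 h.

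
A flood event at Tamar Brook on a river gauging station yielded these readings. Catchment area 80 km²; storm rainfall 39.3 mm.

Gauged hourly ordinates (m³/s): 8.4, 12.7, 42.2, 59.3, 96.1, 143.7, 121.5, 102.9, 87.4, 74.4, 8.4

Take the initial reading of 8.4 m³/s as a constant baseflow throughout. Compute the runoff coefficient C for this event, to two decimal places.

C ≈ 0.76

ΣQ_DR = 664.6 m³/s; V = ΣQ_DR·Δt = 2.393 × 10^6 m³.
Runoff depth d = V / A = 29.91 mm.
C = d / P = 29.91 / 39.3 = 0.76.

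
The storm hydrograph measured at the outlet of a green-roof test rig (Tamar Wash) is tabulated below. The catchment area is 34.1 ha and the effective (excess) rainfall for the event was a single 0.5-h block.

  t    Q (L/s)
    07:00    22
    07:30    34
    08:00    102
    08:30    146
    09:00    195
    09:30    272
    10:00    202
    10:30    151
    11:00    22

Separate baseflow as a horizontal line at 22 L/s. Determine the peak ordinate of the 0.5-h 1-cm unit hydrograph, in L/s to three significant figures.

U_p ≈ 500 L/s

Direct runoff: 0.0, 12.0, 80.0, 124.0, 173.0, 250.0, 180.0, 129.0, 0.0 L/s; ΣQ_DR = 948.0 L/s, peak = 250.0 L/s.
Runoff depth d = ΣQ_DR·Δt / A = 948.0 × 1800 / (34.1 ha) = 5.004 mm.
The 1-cm UH is the DRH scaled by (10 mm)/d, so U_p = 250.0 × 10/5.004 = 500 L/s.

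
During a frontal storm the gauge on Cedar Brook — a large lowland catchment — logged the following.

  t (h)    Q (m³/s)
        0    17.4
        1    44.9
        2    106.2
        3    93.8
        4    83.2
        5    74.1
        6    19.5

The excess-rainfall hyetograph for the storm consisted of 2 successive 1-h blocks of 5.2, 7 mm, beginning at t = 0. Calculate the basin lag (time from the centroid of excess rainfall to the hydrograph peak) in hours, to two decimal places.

Centroid of excess rainfall: t_c = Σ P_i·t̄_i / ΣP_i = 1.0738 h (block centres at 0.5, 1.5 h).
Hydrograph peak occurs at t = 2 h, so basin lag t_L = 2 − 1.0738 = 0.93 h.

t_L ≈ 0.93 h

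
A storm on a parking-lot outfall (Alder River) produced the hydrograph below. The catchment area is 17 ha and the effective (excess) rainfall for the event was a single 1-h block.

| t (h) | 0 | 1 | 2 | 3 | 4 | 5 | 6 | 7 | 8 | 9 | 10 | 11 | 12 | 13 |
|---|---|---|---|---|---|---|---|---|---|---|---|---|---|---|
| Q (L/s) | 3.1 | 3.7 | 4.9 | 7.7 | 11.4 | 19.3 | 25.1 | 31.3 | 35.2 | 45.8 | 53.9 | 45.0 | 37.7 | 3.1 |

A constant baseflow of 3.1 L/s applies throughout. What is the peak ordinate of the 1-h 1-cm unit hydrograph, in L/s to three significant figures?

U_p ≈ 84.5 L/s

Direct runoff: 0.0, 0.6, 1.8, 4.6, 8.3, 16.2, 22.0, 28.2, 32.1, 42.7, 50.8, 41.9, 34.6, 0.0 L/s; ΣQ_DR = 283.8 L/s, peak = 50.8 L/s.
Runoff depth d = ΣQ_DR·Δt / A = 283.8 × 3600 / (17 ha) = 6.010 mm.
The 1-cm UH is the DRH scaled by (10 mm)/d, so U_p = 50.8 × 10/6.010 = 84.5 L/s.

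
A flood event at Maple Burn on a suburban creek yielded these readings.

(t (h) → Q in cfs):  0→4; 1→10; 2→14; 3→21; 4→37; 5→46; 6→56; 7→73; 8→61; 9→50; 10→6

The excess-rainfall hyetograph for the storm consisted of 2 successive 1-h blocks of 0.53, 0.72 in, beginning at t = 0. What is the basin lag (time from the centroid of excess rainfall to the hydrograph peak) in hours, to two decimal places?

Centroid of excess rainfall: t_c = Σ P_i·t̄_i / ΣP_i = 1.0760 h (block centres at 0.5, 1.5 h).
Hydrograph peak occurs at t = 7 h, so basin lag t_L = 7 − 1.0760 = 5.92 h.

t_L ≈ 5.92 h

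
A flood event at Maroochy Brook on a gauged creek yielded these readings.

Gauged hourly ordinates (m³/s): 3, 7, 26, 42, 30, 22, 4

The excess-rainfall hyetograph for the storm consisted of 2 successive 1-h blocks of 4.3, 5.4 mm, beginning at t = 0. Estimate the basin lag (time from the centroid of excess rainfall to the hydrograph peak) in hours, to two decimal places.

Centroid of excess rainfall: t_c = Σ P_i·t̄_i / ΣP_i = 1.0567 h (block centres at 0.5, 1.5 h).
Hydrograph peak occurs at t = 3 h, so basin lag t_L = 3 − 1.0567 = 1.94 h.

t_L ≈ 1.94 h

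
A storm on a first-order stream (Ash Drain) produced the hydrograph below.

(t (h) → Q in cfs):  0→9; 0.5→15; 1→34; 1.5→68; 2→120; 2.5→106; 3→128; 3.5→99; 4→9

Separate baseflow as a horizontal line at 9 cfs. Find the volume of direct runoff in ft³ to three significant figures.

Direct-runoff ordinates (Q − Q_b): 0.0, 6.0, 25.0, 59.0, 111.0, 97.0, 119.0, 90.0, 0.0 cfs.
ΣQ_DR = 507.0 cfs.
With Δt = 0.5 h = 1800 s, V = ΣQ_DR · Δt = 507.0 × 1800 = 9.13 × 10^5 ft³.

V ≈ 9.13 × 10^5 ft³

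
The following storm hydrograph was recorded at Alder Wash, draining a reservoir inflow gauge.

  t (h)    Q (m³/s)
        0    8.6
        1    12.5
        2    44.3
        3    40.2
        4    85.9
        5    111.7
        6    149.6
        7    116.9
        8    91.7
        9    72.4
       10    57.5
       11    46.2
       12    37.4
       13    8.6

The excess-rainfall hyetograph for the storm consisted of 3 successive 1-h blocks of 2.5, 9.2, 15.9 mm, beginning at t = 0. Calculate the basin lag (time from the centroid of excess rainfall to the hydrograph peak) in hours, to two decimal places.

Centroid of excess rainfall: t_c = Σ P_i·t̄_i / ΣP_i = 1.9855 h (block centres at 0.5, 1.5, 2.5 h).
Hydrograph peak occurs at t = 6 h, so basin lag t_L = 6 − 1.9855 = 4.01 h.

t_L ≈ 4.01 h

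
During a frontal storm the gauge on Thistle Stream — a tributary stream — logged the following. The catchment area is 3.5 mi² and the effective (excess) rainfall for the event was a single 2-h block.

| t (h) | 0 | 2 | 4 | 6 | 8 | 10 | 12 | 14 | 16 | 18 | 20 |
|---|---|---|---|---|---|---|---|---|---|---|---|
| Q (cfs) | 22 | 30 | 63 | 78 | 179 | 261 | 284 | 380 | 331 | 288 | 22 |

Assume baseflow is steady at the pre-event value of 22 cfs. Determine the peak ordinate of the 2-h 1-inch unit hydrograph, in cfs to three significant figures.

Direct runoff: 0.0, 8.0, 41.0, 56.0, 157.0, 239.0, 262.0, 358.0, 309.0, 266.0, 0.0 cfs; ΣQ_DR = 1696 cfs, peak = 358.0 cfs.
Runoff depth d = ΣQ_DR·Δt / A = 1696 × 7200 / (3.5 mi²) = 1.502 in.
The 1-inch UH is the DRH scaled by (1 in)/d, so U_p = 358.0 × 1/1.502 = 238 cfs.

U_p ≈ 238 cfs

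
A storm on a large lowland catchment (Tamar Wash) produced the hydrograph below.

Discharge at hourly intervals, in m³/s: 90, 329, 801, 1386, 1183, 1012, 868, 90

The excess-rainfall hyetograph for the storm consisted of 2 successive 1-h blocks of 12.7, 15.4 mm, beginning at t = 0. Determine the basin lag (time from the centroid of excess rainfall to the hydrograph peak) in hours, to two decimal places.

t_L ≈ 1.95 h

Centroid of excess rainfall: t_c = Σ P_i·t̄_i / ΣP_i = 1.0480 h (block centres at 0.5, 1.5 h).
Hydrograph peak occurs at t = 3 h, so basin lag t_L = 3 − 1.0480 = 1.95 h.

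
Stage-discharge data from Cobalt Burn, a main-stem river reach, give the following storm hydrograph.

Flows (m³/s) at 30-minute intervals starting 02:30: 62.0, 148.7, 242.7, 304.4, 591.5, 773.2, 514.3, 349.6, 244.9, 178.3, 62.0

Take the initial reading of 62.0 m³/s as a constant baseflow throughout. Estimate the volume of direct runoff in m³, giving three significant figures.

V ≈ 5.02 × 10^6 m³

Direct-runoff ordinates (Q − Q_b): 0.0, 86.7, 180.7, 242.4, 529.5, 711.2, 452.3, 287.6, 182.9, 116.3, 0.0 m³/s.
ΣQ_DR = 2790 m³/s.
With Δt = 0.5 h = 1800 s, V = ΣQ_DR · Δt = 2790 × 1800 = 5.02 × 10^6 m³.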